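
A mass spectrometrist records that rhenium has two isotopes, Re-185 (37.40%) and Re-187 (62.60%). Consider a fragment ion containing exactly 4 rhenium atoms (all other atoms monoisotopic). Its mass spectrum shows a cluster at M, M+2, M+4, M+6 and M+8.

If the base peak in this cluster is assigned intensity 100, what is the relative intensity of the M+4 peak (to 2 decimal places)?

89.62

Term probabilities: M 0.0196, M+2 0.1310, M+4 0.3289, M+6 0.3670, M+8 0.1536. Base peak = M+6.
P(M+6) = C(4,3) × 0.3740^1 × 0.6260^3 = 4 × 0.3740 × 0.24531438 = 0.366990 (base)
P(M+4) = C(4,2) × 0.3740^2 × 0.6260^2 = 6 × 0.139876 × 0.391876 = 0.328884
Relative intensity = 0.328884 / 0.366990 × 100 = 89.62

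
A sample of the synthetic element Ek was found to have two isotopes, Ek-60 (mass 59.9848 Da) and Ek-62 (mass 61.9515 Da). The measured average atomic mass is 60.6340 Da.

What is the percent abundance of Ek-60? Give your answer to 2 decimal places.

Writing the weighted mean with unknown fraction x of Ek-60:
59.9848·x + 61.9515·(1 − x) = 60.6340
(59.9848 − 61.9515)·x = 60.6340 − 61.9515
x = -1.3175 / -1.9667 = 0.66990 → 66.99% Ek-60, 33.01% Ek-62.

66.99%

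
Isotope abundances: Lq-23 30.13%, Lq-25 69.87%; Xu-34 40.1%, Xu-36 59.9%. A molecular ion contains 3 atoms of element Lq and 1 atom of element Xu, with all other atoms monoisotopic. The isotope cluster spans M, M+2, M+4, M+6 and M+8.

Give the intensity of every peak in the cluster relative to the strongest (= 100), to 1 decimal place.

Element Lq pattern (n=3): 0.02735252 : 0.1902875 : 0.44126743 : 0.34109255
Element Xu pattern (n=1): 0.4010 : 0.5990
Convolve the two distributions (both contribute in 2-u steps):
  M: 0.02735252×0.4010 = 0.010968
  M+2: 0.02735252×0.5990 + 0.1902875×0.4010 = 0.092689
  M+4: 0.1902875×0.5990 + 0.44126743×0.4010 = 0.290930
  M+6: 0.44126743×0.5990 + 0.34109255×0.4010 = 0.401097
  M+8: 0.34109255×0.5990 = 0.204314
Scale to base peak (0.401097) = 100: 2.7 : 23.1 : 72.5 : 100.0 : 50.9

2.7 : 23.1 : 72.5 : 100.0 : 50.9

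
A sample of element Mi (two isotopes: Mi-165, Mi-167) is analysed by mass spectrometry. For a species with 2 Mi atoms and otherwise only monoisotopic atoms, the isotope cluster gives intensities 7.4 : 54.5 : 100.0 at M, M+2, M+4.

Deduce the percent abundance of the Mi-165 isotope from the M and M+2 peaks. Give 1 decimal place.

Write p for the Mi-165 fraction. I(M+2)/I(M) = [C(2,1)·p^1·(1−p)] / p^2 = 2·(1−p)/p = 54.5/7.4 = 7.3649
(1−p)/p = 7.3649/2 = 3.6824  ⇒  p = 1/(1 + 3.6824) = 0.2136
Mi-165: 21.4%, Mi-167: 78.6%.

21.4%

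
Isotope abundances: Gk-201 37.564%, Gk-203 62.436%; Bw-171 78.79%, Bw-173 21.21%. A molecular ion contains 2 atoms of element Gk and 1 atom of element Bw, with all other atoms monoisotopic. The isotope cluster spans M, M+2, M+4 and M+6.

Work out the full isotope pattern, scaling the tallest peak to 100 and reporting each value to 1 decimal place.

Element Gk pattern (n=2): 0.14110541 : 0.46906918 : 0.38982541
Element Bw pattern (n=1): 0.7879 : 0.2121
Convolve the two distributions (both contribute in 2-u steps):
  M: 0.14110541×0.7879 = 0.111177
  M+2: 0.14110541×0.2121 + 0.46906918×0.7879 = 0.399508
  M+4: 0.46906918×0.2121 + 0.38982541×0.7879 = 0.406633
  M+6: 0.38982541×0.2121 = 0.082682
Scale to base peak (0.406633) = 100: 27.3 : 98.2 : 100.0 : 20.3

27.3 : 98.2 : 100.0 : 20.3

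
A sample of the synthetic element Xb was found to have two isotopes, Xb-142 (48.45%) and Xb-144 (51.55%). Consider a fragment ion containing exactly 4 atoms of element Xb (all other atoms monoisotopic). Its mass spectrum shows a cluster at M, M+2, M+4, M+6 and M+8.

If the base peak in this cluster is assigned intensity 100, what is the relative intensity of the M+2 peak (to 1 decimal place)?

62.7

Term probabilities: M 0.0551, M+2 0.2345, M+4 0.3743, M+6 0.2655, M+8 0.0706. Base peak = M+4.
P(M+4) = C(4,2) × 0.4845^2 × 0.5155^2 = 6 × 0.23474025 × 0.26574025 = 0.374280 (base)
P(M+2) = C(4,1) × 0.4845^3 × 0.5155^1 = 4 × 0.11373165 × 0.5155 = 0.234515
Relative intensity = 0.234515 / 0.374280 × 100 = 62.7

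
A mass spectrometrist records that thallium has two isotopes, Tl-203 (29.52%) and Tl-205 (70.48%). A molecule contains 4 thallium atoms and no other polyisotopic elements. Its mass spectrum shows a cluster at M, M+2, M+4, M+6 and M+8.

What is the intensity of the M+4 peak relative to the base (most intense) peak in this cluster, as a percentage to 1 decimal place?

Term probabilities: M 0.0076, M+2 0.0725, M+4 0.2597, M+6 0.4134, M+8 0.2468. Base peak = M+6.
P(M+6) = C(4,3) × 0.2952^1 × 0.7048^3 = 4 × 0.2952 × 0.35010449 = 0.413403 (base)
P(M+4) = C(4,2) × 0.2952^2 × 0.7048^2 = 6 × 0.08714304 × 0.49674304 = 0.259726
Relative intensity = 0.259726 / 0.413403 × 100 = 62.8

62.8%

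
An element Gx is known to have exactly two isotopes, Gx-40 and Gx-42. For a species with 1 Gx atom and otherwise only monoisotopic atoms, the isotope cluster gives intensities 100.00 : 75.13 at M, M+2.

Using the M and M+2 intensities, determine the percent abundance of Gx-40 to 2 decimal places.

57.10%

Write p for the Gx-40 fraction. I(M+2)/I(M) = [C(1,1)·p^0·(1−p)] / p^1 = 1·(1−p)/p = 75.13/100.00 = 0.7513
(1−p)/p = 0.7513/1 = 0.7513  ⇒  p = 1/(1 + 0.7513) = 0.5710
Gx-40: 57.10%, Gx-42: 42.90%.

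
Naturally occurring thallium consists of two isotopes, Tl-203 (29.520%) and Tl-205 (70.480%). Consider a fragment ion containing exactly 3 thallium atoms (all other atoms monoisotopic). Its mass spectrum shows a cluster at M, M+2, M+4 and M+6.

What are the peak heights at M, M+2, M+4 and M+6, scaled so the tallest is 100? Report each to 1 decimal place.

Expanding (0.29520 + 0.70480)^3:
P(M) = 0.29520^3 = 0.025725
P(M+2) = 3 × 0.29520^2 × 0.70480^1 = 0.184255
P(M+4) = 3 × 0.29520^1 × 0.70480^2 = 0.439916
P(M+6) = 0.70480^3 = 0.350104
The M+4 peak is largest (0.439916); scaling to 100 gives 5.8 : 41.9 : 100.0 : 79.6.

5.8 : 41.9 : 100.0 : 79.6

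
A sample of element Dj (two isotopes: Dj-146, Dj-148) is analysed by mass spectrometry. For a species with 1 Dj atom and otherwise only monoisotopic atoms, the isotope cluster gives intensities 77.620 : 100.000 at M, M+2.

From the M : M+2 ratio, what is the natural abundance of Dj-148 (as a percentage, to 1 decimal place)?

If p is the fraction of Dj that is Dj-146, then I(M+2)/I(M) = [C(1,1)·p^0·(1−p)] / p^1 = 1·(1−p)/p = 100.000/77.620 = 1.2883
(1−p)/p = 1.2883/1 = 1.2883  ⇒  p = 1/(1 + 1.2883) = 0.4370
Dj-146: 43.7%, Dj-148: 56.3%.

56.3%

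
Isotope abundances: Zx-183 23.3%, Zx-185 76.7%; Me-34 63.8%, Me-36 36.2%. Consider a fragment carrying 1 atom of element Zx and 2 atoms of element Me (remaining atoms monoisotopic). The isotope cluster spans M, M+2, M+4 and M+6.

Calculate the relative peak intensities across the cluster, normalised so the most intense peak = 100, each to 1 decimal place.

Element Zx pattern (n=1): 0.2330 : 0.7670
Element Me pattern (n=2): 0.407044 : 0.461912 : 0.131044
Convolve the two distributions (both contribute in 2-u steps):
  M: 0.2330×0.407044 = 0.094841
  M+2: 0.2330×0.461912 + 0.7670×0.407044 = 0.419828
  M+4: 0.2330×0.131044 + 0.7670×0.461912 = 0.384820
  M+6: 0.7670×0.131044 = 0.100511
Scale to base peak (0.419828) = 100: 22.6 : 100.0 : 91.7 : 23.9

22.6 : 100.0 : 91.7 : 23.9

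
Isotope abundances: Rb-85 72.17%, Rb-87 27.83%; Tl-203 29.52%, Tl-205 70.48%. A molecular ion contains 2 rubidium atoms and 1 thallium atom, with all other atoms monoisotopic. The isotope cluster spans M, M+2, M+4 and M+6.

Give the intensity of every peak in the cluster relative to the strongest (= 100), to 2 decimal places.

Rubidium pattern (n=2): 0.52085089 : 0.40169822 : 0.07745089
Thallium pattern (n=1): 0.2952 : 0.7048
Convolve the two distributions (both contribute in 2-u steps):
  M: 0.52085089×0.2952 = 0.153755
  M+2: 0.52085089×0.7048 + 0.40169822×0.2952 = 0.485677
  M+4: 0.40169822×0.7048 + 0.07745089×0.2952 = 0.305980
  M+6: 0.07745089×0.7048 = 0.054587
Scale to base peak (0.485677) = 100: 31.66 : 100.00 : 63.00 : 11.24

31.66 : 100.00 : 63.00 : 11.24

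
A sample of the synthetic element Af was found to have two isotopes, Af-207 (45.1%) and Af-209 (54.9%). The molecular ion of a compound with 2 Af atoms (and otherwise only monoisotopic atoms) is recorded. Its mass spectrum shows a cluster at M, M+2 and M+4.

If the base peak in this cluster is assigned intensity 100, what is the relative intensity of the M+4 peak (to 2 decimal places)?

(0.451 + 0.549)^2 gives M 0.2034, M+2 0.4952, M+4 0.3014; the largest is M+2.
P(M+2) = C(2,1) × 0.451^1 × 0.549^1 = 2 × 0.4510 × 0.5490 = 0.495198 (base)
P(M+4) = C(2,2) × 0.451^0 × 0.549^2 = 1 × 1.0000 × 0.301401 = 0.301401
Relative intensity = 0.301401 / 0.495198 × 100 = 60.86

60.86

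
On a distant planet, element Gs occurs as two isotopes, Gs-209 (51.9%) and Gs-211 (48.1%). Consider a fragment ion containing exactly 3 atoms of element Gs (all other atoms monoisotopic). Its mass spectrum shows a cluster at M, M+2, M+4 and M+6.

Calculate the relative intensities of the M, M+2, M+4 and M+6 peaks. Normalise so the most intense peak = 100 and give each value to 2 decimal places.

The 3 Gs atoms are independent, so intensities follow the terms of (0.519 + 0.481)^3.
P(M) = 0.519^3 = 0.139798
P(M+2) = 3 × 0.519^2 × 0.481^1 = 0.388688
P(M+4) = 3 × 0.519^1 × 0.481^2 = 0.360229
P(M+6) = 0.481^3 = 0.111285
The M+2 peak is largest (0.388688); scaling to 100 gives 35.97 : 100.00 : 92.68 : 28.63.

35.97 : 100.00 : 92.68 : 28.63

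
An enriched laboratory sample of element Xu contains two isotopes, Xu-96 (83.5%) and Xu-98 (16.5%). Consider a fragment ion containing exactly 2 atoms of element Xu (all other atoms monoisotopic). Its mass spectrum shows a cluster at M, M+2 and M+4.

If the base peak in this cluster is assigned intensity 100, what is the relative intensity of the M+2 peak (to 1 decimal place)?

39.5

Term probabilities: M 0.6972, M+2 0.2756, M+4 0.0272. Base peak = M.
P(M) = C(2,0) × 0.835^2 × 0.165^0 = 1 × 0.697225 × 1.0000 = 0.697225 (base)
P(M+2) = C(2,1) × 0.835^1 × 0.165^1 = 2 × 0.8350 × 0.1650 = 0.275550
Relative intensity = 0.275550 / 0.697225 × 100 = 39.5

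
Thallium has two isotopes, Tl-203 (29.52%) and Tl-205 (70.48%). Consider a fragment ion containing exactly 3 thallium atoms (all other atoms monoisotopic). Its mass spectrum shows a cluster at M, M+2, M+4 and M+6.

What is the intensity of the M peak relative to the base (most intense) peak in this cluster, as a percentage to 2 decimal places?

5.85%

Term probabilities: M 0.0257, M+2 0.1843, M+4 0.4399, M+6 0.3501. Base peak = M+4.
P(M+4) = C(3,2) × 0.2952^1 × 0.7048^2 = 3 × 0.2952 × 0.49674304 = 0.439916 (base)
P(M) = C(3,0) × 0.2952^3 × 0.7048^0 = 1 × 0.02572463 × 1.0000 = 0.025725
Relative intensity = 0.025725 / 0.439916 × 100 = 5.85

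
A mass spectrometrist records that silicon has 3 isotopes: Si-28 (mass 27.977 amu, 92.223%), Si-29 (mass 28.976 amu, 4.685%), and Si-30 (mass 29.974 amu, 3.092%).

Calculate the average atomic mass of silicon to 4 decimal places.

28.0856 amu

Ar = Σ fᵢ·mᵢ = 0.92223 × 27.977 + 0.04685 × 28.976 + 0.03092 × 29.974
= 25.80123 + 1.35753 + 0.92680 = 28.08556 amu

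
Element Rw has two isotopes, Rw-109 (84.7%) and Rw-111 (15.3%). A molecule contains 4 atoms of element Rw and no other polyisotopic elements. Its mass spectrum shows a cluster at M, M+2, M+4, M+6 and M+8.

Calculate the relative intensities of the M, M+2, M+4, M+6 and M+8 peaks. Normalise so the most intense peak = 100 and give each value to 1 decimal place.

The 4 Rw atoms are independent, so intensities follow the terms of (0.847 + 0.153)^4.
P(M) = 0.847^4 = 0.514676
P(M+2) = 4 × 0.847^3 × 0.153^1 = 0.371879
P(M+4) = 6 × 0.847^2 × 0.153^2 = 0.100763
P(M+6) = 4 × 0.847^1 × 0.153^3 = 0.012134
P(M+8) = 0.153^4 = 0.000548
The M peak is largest (0.514676); scaling to 100 gives 100.0 : 72.3 : 19.6 : 2.4 : 0.1.

100.0 : 72.3 : 19.6 : 2.4 : 0.1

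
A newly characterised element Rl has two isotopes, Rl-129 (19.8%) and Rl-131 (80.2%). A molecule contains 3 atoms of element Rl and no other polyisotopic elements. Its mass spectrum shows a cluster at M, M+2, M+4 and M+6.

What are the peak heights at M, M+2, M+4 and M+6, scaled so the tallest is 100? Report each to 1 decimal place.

1.5 : 18.3 : 74.1 : 100.0

The 3 Rl atoms are independent, so intensities follow the terms of (0.198 + 0.802)^3.
P(M) = 0.198^3 = 0.007762
P(M+2) = 3 × 0.198^2 × 0.802^1 = 0.094325
P(M+4) = 3 × 0.198^1 × 0.802^2 = 0.382063
P(M+6) = 0.802^3 = 0.515850
The M+6 peak is largest (0.515850); scaling to 100 gives 1.5 : 18.3 : 74.1 : 100.0.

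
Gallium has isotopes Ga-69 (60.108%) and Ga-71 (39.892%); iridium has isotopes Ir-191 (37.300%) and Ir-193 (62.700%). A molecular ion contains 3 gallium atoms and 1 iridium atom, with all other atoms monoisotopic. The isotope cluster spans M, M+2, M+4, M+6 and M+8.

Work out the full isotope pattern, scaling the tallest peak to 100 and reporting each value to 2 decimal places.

21.42 : 78.66 : 100.00 : 53.84 : 10.53

Gallium pattern (n=3): 0.2171685 : 0.432386 : 0.2869625 : 0.063483
Iridium pattern (n=1): 0.3730 : 0.6270
Convolve the two distributions (both contribute in 2-u steps):
  M: 0.2171685×0.3730 = 0.081004
  M+2: 0.2171685×0.6270 + 0.432386×0.3730 = 0.297445
  M+4: 0.432386×0.6270 + 0.2869625×0.3730 = 0.378143
  M+6: 0.2869625×0.6270 + 0.063483×0.3730 = 0.203605
  M+8: 0.063483×0.6270 = 0.039804
Scale to base peak (0.378143) = 100: 21.42 : 78.66 : 100.00 : 53.84 : 10.53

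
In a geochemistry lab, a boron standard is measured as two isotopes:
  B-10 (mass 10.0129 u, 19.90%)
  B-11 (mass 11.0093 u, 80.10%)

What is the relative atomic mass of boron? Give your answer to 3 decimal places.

The abundance-weighted mean is 0.1990 × 10.0129 + 0.8010 × 11.0093
= 1.99257 + 8.81845 = 10.81102 u

10.811 u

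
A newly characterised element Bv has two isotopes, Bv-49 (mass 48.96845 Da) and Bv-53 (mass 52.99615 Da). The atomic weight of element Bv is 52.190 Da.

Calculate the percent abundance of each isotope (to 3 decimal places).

Bv-49: 20.015%, Bv-53: 79.985%

With x = fraction of Bv-49 (so Bv-53 is 1 − x):
48.96845·x + 52.99615·(1 − x) = 52.190
(48.96845 − 52.99615)·x = 52.190 − 52.99615
x = -0.80615 / -4.02770 = 0.20015 → 20.015% Bv-49, 79.985% Bv-53.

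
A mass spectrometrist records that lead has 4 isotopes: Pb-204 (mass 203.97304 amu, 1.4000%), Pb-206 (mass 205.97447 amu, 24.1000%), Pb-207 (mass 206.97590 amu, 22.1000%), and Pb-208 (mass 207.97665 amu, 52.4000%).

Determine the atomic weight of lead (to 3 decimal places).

The abundance-weighted mean is 0.014000 × 203.97304 + 0.241000 × 205.97447 + 0.221000 × 206.97590 + 0.524000 × 207.97665
= 2.855623 + 49.639847 + 45.741674 + 108.979765 = 207.216909 amu

207.217 amu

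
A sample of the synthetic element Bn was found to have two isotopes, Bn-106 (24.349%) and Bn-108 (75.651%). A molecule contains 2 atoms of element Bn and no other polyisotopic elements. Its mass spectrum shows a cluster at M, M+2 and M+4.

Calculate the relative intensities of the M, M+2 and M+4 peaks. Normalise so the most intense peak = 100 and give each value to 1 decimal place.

Expanding (0.24349 + 0.75651)^2:
P(M) = 0.24349^2 = 0.059287
P(M+2) = 2 × 0.24349^1 × 0.75651^1 = 0.368405
P(M+4) = 0.75651^2 = 0.572307
The M+4 peak is largest (0.572307); scaling to 100 gives 10.4 : 64.4 : 100.0.

10.4 : 64.4 : 100.0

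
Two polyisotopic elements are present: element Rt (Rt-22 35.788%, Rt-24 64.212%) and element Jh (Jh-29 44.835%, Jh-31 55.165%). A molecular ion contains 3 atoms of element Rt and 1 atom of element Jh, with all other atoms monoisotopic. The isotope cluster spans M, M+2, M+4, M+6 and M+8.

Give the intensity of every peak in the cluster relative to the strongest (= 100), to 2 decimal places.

5.66 : 37.45 : 92.19 : 100.00 : 40.25

Element Rt pattern (n=3): 0.04583659 : 0.24672452 : 0.4426812 : 0.26475769
Element Jh pattern (n=1): 0.44835 : 0.55165
Convolve the two distributions (both contribute in 2-u steps):
  M: 0.04583659×0.44835 = 0.020551
  M+2: 0.04583659×0.55165 + 0.24672452×0.44835 = 0.135905
  M+4: 0.24672452×0.55165 + 0.4426812×0.44835 = 0.334582
  M+6: 0.4426812×0.55165 + 0.26475769×0.44835 = 0.362909
  M+8: 0.26475769×0.55165 = 0.146054
Scale to base peak (0.362909) = 100: 5.66 : 37.45 : 92.19 : 100.00 : 40.25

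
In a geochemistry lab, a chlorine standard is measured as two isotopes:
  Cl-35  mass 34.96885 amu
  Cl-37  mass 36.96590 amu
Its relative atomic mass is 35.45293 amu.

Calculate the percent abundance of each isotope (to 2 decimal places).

With x = fraction of Cl-35 (so Cl-37 is 1 − x):
34.96885·x + 36.96590·(1 − x) = 35.45293
(34.96885 − 36.96590)·x = 35.45293 − 36.96590
x = -1.51297 / -1.99705 = 0.75760 → 75.76% Cl-35, 24.24% Cl-37.

Cl-35: 75.76%, Cl-37: 24.24%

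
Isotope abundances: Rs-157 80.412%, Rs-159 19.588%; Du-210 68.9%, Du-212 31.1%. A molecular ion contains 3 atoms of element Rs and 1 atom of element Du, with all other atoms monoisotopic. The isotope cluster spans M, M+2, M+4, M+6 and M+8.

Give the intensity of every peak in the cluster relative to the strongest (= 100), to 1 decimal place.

Element Rs pattern (n=3): 0.51995121 : 0.3799733 : 0.09255978 : 0.00751571
Element Du pattern (n=1): 0.6890 : 0.3110
Convolve the two distributions (both contribute in 2-u steps):
  M: 0.51995121×0.6890 = 0.358246
  M+2: 0.51995121×0.3110 + 0.3799733×0.6890 = 0.423506
  M+4: 0.3799733×0.3110 + 0.09255978×0.6890 = 0.181945
  M+6: 0.09255978×0.3110 + 0.00751571×0.6890 = 0.033964
  M+8: 0.00751571×0.3110 = 0.002337
Scale to base peak (0.423506) = 100: 84.6 : 100.0 : 43.0 : 8.0 : 0.6

84.6 : 100.0 : 43.0 : 8.0 : 0.6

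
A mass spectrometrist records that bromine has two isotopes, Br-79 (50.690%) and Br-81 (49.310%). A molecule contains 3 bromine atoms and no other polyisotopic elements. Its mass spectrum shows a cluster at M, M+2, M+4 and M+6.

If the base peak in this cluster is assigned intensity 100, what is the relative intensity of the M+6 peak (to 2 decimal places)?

Term probabilities: M 0.1302, M+2 0.3801, M+4 0.3698, M+6 0.1199. Base peak = M+2.
P(M+2) = C(3,1) × 0.50690^2 × 0.49310^1 = 3 × 0.25694761 × 0.4931 = 0.380103 (base)
P(M+6) = C(3,3) × 0.50690^0 × 0.49310^3 = 1 × 1.0000 × 0.11989609 = 0.119896
Relative intensity = 0.119896 / 0.380103 × 100 = 31.54

31.54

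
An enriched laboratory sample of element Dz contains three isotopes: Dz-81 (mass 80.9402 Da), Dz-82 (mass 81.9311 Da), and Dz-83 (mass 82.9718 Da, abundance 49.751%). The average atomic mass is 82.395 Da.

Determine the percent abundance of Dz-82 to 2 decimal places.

The remaining 50.249% is split between Dz-81 (fraction x) and Dz-82 (fraction 0.50249 − x).
Substituting: 80.9402x + 81.9311(0.50249 − x) = 41.115699782
(80.9402 − 81.9311)x = -0.053858657  ⇒  x = 0.05435, y = 0.44814
Dz-81: 5.44%, Dz-82: 44.81%.

44.81%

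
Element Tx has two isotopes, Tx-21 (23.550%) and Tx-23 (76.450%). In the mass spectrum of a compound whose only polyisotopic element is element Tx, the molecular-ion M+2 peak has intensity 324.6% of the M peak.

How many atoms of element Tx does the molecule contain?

1

The M+2/M ratio from n Tx atoms is n · q/p = n · 0.76450/0.23550.
n = 3.246 × 0.23550/0.76450 = 1.00 ≈ 1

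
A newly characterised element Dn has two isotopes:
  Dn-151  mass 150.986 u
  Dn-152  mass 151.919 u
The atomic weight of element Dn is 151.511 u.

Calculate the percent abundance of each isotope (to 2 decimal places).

Dn-151: 43.73%, Dn-152: 56.27%

Let x be the fractional abundance of Dn-151; then Dn-152 has abundance 1 − x.
150.986·x + 151.919·(1 − x) = 151.511
(150.986 − 151.919)·x = 151.511 − 151.919
x = -0.408 / -0.933 = 0.43730 → 43.73% Dn-151, 56.27% Dn-152.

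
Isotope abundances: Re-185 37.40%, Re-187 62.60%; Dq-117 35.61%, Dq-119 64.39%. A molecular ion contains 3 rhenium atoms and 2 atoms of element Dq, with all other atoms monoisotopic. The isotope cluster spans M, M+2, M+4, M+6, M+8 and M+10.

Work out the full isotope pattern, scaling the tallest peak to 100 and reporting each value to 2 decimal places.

1.94 : 16.77 : 57.93 : 100.00 : 86.28 : 29.77

Rhenium pattern (n=3): 0.05231362 : 0.26268713 : 0.43968487 : 0.24531438
Element Dq pattern (n=2): 0.12680721 : 0.45858558 : 0.41460721
Convolve the two distributions (both contribute in 2-u steps):
  M: 0.05231362×0.12680721 = 0.006634
  M+2: 0.05231362×0.45858558 + 0.26268713×0.12680721 = 0.057301
  M+4: 0.05231362×0.41460721 + 0.26268713×0.45858558 + 0.43968487×0.12680721 = 0.197909
  M+6: 0.26268713×0.41460721 + 0.43968487×0.45858558 + 0.24531438×0.12680721 = 0.341653
  M+8: 0.43968487×0.41460721 + 0.24531438×0.45858558 = 0.294794
  M+10: 0.24531438×0.41460721 = 0.101709
Scale to base peak (0.341653) = 100: 1.94 : 16.77 : 57.93 : 100.00 : 86.28 : 29.77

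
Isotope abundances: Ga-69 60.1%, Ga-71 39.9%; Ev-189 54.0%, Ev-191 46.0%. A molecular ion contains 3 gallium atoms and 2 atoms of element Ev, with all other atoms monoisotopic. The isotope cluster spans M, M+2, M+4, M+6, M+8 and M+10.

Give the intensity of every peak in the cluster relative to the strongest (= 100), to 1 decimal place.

Gallium pattern (n=3): 0.2170818 : 0.4323576 : 0.2870394 : 0.0635212
Element Ev pattern (n=2): 0.2916 : 0.4968 : 0.2116
Convolve the two distributions (both contribute in 2-u steps):
  M: 0.2170818×0.2916 = 0.063301
  M+2: 0.2170818×0.4968 + 0.4323576×0.2916 = 0.233922
  M+4: 0.2170818×0.2116 + 0.4323576×0.4968 + 0.2870394×0.2916 = 0.344430
  M+6: 0.4323576×0.2116 + 0.2870394×0.4968 + 0.0635212×0.2916 = 0.252611
  M+8: 0.2870394×0.2116 + 0.0635212×0.4968 = 0.092295
  M+10: 0.0635212×0.2116 = 0.013441
Scale to base peak (0.344430) = 100: 18.4 : 67.9 : 100.0 : 73.3 : 26.8 : 3.9

18.4 : 67.9 : 100.0 : 73.3 : 26.8 : 3.9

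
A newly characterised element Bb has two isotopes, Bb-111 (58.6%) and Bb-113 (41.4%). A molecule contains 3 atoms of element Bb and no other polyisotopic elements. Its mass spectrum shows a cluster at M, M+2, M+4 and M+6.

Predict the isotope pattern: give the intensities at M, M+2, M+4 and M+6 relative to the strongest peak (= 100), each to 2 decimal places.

47.18 : 100.00 : 70.65 : 16.64

Expanding (0.586 + 0.414)^3:
P(M) = 0.586^3 = 0.201230
P(M+2) = 3 × 0.586^2 × 0.414^1 = 0.426498
P(M+4) = 3 × 0.586^1 × 0.414^2 = 0.301314
P(M+6) = 0.414^3 = 0.070958
The M+2 peak is largest (0.426498); scaling to 100 gives 47.18 : 100.00 : 70.65 : 16.64.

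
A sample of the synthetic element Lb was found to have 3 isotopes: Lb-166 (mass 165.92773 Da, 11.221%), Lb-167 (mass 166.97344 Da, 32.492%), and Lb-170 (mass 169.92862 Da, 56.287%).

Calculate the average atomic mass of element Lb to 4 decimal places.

168.5195 Da

Weight each isotope mass by its fractional abundance: 0.11221 × 165.92773 + 0.32492 × 166.97344 + 0.56287 × 169.92862
= 18.618751 + 54.253010 + 95.647722 = 168.519483 Da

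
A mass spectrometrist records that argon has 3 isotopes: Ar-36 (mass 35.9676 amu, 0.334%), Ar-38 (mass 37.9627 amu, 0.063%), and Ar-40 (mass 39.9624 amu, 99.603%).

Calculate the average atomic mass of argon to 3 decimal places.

Average mass = Σ (abundance × isotope mass) = 0.00334 × 35.9676 + 0.00063 × 37.9627 + 0.99603 × 39.9624
= 0.12013 + 0.02392 + 39.80375 = 39.94780 amu

39.948 amu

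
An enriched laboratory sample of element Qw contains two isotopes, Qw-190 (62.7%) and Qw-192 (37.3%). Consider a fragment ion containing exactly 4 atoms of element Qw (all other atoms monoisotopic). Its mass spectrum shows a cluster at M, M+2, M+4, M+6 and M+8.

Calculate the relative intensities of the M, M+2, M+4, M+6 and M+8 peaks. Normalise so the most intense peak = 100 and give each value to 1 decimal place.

The 4 Qw atoms are independent, so intensities follow the terms of (0.627 + 0.373)^4.
P(M) = 0.627^4 = 0.154550
P(M+2) = 4 × 0.627^3 × 0.373^1 = 0.367766
P(M+4) = 6 × 0.627^2 × 0.373^2 = 0.328174
P(M+6) = 4 × 0.627^1 × 0.373^3 = 0.130153
P(M+8) = 0.373^4 = 0.019357
The M+2 peak is largest (0.367766); scaling to 100 gives 42.0 : 100.0 : 89.2 : 35.4 : 5.3.

42.0 : 100.0 : 89.2 : 35.4 : 5.3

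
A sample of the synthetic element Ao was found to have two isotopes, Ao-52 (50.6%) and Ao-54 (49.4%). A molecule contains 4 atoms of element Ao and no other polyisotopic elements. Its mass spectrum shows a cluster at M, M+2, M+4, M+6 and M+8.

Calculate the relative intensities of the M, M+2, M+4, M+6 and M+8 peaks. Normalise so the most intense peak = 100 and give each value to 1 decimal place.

17.5 : 68.3 : 100.0 : 65.1 : 15.9

Each Ao atom is independently Ao-52 (p = 0.506) or Ao-54 (q = 0.494); the cluster is the binomial expansion (p + q)^4.
P(M) = 0.506^4 = 0.065554
P(M+2) = 4 × 0.506^3 × 0.494^1 = 0.255999
P(M+4) = 6 × 0.506^2 × 0.494^2 = 0.374892
P(M+6) = 4 × 0.506^1 × 0.494^3 = 0.244001
P(M+8) = 0.494^4 = 0.059554
The M+4 peak is largest (0.374892); scaling to 100 gives 17.5 : 68.3 : 100.0 : 65.1 : 15.9.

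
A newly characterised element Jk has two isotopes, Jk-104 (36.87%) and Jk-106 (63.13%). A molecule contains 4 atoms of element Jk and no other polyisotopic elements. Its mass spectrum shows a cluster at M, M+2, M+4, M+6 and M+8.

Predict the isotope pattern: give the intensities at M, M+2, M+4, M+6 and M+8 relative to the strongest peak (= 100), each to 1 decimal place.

5.0 : 34.1 : 87.6 : 100.0 : 42.8

Each Jk atom is independently Jk-104 (p = 0.3687) or Jk-106 (q = 0.6313); the cluster is the binomial expansion (p + q)^4.
P(M) = 0.3687^4 = 0.018480
P(M+2) = 4 × 0.3687^3 × 0.6313^1 = 0.126565
P(M+4) = 6 × 0.3687^2 × 0.6313^2 = 0.325064
P(M+6) = 4 × 0.3687^1 × 0.6313^3 = 0.371057
P(M+8) = 0.6313^4 = 0.158834
The M+6 peak is largest (0.371057); scaling to 100 gives 5.0 : 34.1 : 87.6 : 100.0 : 42.8.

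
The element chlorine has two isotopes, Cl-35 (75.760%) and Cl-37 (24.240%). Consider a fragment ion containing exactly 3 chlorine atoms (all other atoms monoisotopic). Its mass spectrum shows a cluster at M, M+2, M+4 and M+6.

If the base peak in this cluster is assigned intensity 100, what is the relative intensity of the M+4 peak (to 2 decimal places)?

Binomial terms of (0.75760 + 0.24240)^3: M 0.4348, M+2 0.4174, M+4 0.1335, M+6 0.0142 → M is the base peak.
P(M) = C(3,0) × 0.75760^3 × 0.24240^0 = 1 × 0.4348304 × 1.0000 = 0.434830 (base)
P(M+4) = C(3,2) × 0.75760^1 × 0.24240^2 = 3 × 0.7576 × 0.05875776 = 0.133545
Relative intensity = 0.133545 / 0.434830 × 100 = 30.71

30.71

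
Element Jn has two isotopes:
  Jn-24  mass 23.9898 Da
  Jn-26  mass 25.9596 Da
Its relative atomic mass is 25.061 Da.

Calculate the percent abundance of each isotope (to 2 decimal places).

Jn-24: 45.62%, Jn-26: 54.38%

Writing the weighted mean with unknown fraction x of Jn-24:
23.9898·x + 25.9596·(1 − x) = 25.061
(23.9898 − 25.9596)·x = 25.061 − 25.9596
x = -0.8986 / -1.9698 = 0.45619 → 45.62% Jn-24, 54.38% Jn-26.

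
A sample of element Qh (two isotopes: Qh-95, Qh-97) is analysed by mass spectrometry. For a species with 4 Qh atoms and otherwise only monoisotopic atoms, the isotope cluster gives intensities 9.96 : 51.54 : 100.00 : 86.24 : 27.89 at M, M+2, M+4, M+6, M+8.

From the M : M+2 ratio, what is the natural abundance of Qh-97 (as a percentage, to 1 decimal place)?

Let p = fractional abundance of Qh-95. I(M+2)/I(M) = [C(4,1)·p^3·(1−p)] / p^4 = 4·(1−p)/p = 51.54/9.96 = 5.1747
(1−p)/p = 5.1747/4 = 1.2937  ⇒  p = 1/(1 + 1.2937) = 0.4360
Qh-95: 43.6%, Qh-97: 56.4%.

56.4%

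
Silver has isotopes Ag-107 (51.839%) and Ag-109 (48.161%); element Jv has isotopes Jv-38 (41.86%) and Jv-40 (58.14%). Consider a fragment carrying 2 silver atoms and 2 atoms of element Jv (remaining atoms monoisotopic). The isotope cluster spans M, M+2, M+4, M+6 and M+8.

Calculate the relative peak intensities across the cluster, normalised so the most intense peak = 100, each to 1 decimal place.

12.6 : 58.3 : 100.0 : 75.2 : 20.9

Silver pattern (n=2): 0.26872819 : 0.49932362 : 0.23194819
Element Jv pattern (n=2): 0.17522596 : 0.48674808 : 0.33802596
Convolve the two distributions (both contribute in 2-u steps):
  M: 0.26872819×0.17522596 = 0.047088
  M+2: 0.26872819×0.48674808 + 0.49932362×0.17522596 = 0.218297
  M+4: 0.26872819×0.33802596 + 0.49932362×0.48674808 + 0.23194819×0.17522596 = 0.374525
  M+6: 0.49932362×0.33802596 + 0.23194819×0.48674808 = 0.281685
  M+8: 0.23194819×0.33802596 = 0.078405
Scale to base peak (0.374525) = 100: 12.6 : 58.3 : 100.0 : 75.2 : 20.9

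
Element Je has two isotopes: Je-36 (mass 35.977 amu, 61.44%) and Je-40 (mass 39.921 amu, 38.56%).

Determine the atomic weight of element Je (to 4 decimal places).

37.4978 amu

The abundance-weighted mean is 0.6144 × 35.977 + 0.3856 × 39.921
= 22.10427 + 15.39354 = 37.49781 amu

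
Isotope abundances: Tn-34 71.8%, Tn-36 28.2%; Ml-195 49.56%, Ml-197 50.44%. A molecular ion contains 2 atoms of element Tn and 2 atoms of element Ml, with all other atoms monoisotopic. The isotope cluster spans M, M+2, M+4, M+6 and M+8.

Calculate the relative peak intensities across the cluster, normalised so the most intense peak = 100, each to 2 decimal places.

Element Tn pattern (n=2): 0.515524 : 0.404952 : 0.079524
Element Ml pattern (n=2): 0.24561936 : 0.49996128 : 0.25441936
Convolve the two distributions (both contribute in 2-u steps):
  M: 0.515524×0.24561936 = 0.126623
  M+2: 0.515524×0.49996128 + 0.404952×0.24561936 = 0.357206
  M+4: 0.515524×0.25441936 + 0.404952×0.49996128 + 0.079524×0.24561936 = 0.353152
  M+6: 0.404952×0.25441936 + 0.079524×0.49996128 = 0.142787
  M+8: 0.079524×0.25441936 = 0.020232
Scale to base peak (0.357206) = 100: 35.45 : 100.00 : 98.87 : 39.97 : 5.66

35.45 : 100.00 : 98.87 : 39.97 : 5.66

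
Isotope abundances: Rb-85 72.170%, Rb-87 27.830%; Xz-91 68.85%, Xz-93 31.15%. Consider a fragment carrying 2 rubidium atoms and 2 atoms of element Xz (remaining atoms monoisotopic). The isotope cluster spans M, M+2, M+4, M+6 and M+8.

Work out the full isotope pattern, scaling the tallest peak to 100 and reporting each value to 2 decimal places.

59.66 : 100.00 : 62.72 : 17.45 : 1.82

Rubidium pattern (n=2): 0.52085089 : 0.40169822 : 0.07745089
Element Xz pattern (n=2): 0.47403225 : 0.4289355 : 0.09703225
Convolve the two distributions (both contribute in 2-u steps):
  M: 0.52085089×0.47403225 = 0.246900
  M+2: 0.52085089×0.4289355 + 0.40169822×0.47403225 = 0.413829
  M+4: 0.52085089×0.09703225 + 0.40169822×0.4289355 + 0.07745089×0.47403225 = 0.259556
  M+6: 0.40169822×0.09703225 + 0.07745089×0.4289355 = 0.072199
  M+8: 0.07745089×0.09703225 = 0.007515
Scale to base peak (0.413829) = 100: 59.66 : 100.00 : 62.72 : 17.45 : 1.82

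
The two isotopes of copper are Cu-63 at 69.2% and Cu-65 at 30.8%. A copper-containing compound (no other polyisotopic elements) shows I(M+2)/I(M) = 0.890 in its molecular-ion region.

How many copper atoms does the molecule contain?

For n independent Cu atoms, I(M+2)/I(M) = n · (abundance Cu-65) / (abundance Cu-63) = n · 0.308/0.692.
n = 0.890 × 0.692/0.308 = 2.00 ≈ 2

2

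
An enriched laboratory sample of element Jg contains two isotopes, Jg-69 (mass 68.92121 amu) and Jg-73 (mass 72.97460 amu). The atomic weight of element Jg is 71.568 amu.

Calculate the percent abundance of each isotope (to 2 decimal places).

With x = fraction of Jg-69 (so Jg-73 is 1 − x):
68.92121·x + 72.97460·(1 − x) = 71.568
(68.92121 − 72.97460)·x = 71.568 − 72.97460
x = -1.40660 / -4.05339 = 0.34702 → 34.70% Jg-69, 65.30% Jg-73.

Jg-69: 34.70%, Jg-73: 65.30%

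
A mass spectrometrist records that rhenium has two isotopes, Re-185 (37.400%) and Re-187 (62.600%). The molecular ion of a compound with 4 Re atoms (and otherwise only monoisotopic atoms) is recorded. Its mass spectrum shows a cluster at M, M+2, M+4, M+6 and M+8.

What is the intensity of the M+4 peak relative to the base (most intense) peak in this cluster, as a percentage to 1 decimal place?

89.6%

Term probabilities: M 0.0196, M+2 0.1310, M+4 0.3289, M+6 0.3670, M+8 0.1536. Base peak = M+6.
P(M+6) = C(4,3) × 0.37400^1 × 0.62600^3 = 4 × 0.3740 × 0.24531438 = 0.366990 (base)
P(M+4) = C(4,2) × 0.37400^2 × 0.62600^2 = 6 × 0.139876 × 0.391876 = 0.328884
Relative intensity = 0.328884 / 0.366990 × 100 = 89.6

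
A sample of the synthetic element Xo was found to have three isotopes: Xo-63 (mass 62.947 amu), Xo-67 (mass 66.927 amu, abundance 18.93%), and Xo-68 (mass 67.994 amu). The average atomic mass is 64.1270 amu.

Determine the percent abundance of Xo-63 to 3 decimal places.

Let x and y be the fractions of Xo-63 and Xo-68. Then x + y = 1 − 0.1893 = 0.8107 and 62.947x + 67.994y = 64.1270 − 0.1893×66.927 = 51.4577189.
Substituting: 62.947x + 67.994(0.8107 − x) = 51.4577189
(62.947 − 67.994)x = -3.6650169  ⇒  x = 0.72618, y = 0.08452
Xo-63: 72.618%, Xo-68: 8.452%.

72.618%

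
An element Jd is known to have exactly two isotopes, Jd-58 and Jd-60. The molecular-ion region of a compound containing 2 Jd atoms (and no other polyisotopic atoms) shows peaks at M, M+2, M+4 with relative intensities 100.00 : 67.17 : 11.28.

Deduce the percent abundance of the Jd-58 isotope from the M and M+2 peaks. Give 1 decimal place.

Write p for the Jd-58 fraction. I(M+2)/I(M) = [C(2,1)·p^1·(1−p)] / p^2 = 2·(1−p)/p = 67.17/100.00 = 0.6717
(1−p)/p = 0.6717/2 = 0.3358  ⇒  p = 1/(1 + 0.3358) = 0.7486
Jd-58: 74.9%, Jd-60: 25.1%.

74.9%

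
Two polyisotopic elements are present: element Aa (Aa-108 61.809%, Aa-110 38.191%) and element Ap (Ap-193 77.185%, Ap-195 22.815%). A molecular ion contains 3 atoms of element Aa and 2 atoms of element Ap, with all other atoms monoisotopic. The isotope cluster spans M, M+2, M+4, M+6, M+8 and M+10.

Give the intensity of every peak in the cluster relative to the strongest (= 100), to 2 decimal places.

Element Aa pattern (n=3): 0.23613217 : 0.43770924 : 0.27045501 : 0.05570358
Element Ap pattern (n=2): 0.59575242 : 0.35219515 : 0.05205242
Convolve the two distributions (both contribute in 2-u steps):
  M: 0.23613217×0.59575242 = 0.140676
  M+2: 0.23613217×0.35219515 + 0.43770924×0.59575242 = 0.343931
  M+4: 0.23613217×0.05205242 + 0.43770924×0.35219515 + 0.27045501×0.59575242 = 0.327575
  M+6: 0.43770924×0.05205242 + 0.27045501×0.35219515 + 0.05570358×0.59575242 = 0.151222
  M+8: 0.27045501×0.05205242 + 0.05570358×0.35219515 = 0.033696
  M+10: 0.05570358×0.05205242 = 0.002900
Scale to base peak (0.343931) = 100: 40.90 : 100.00 : 95.24 : 43.97 : 9.80 : 0.84

40.90 : 100.00 : 95.24 : 43.97 : 9.80 : 0.84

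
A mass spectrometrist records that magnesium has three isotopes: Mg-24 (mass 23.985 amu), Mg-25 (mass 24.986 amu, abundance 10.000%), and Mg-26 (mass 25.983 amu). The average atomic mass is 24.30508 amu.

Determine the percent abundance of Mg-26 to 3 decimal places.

11.010%

Let x and y be the fractions of Mg-24 and Mg-26. Then x + y = 1 − 0.10000 = 0.90000 and 23.985x + 25.983y = 24.30508 − 0.10000×24.986 = 21.80648.
Substituting: 23.985x + 25.983(0.90000 − x) = 21.80648
(23.985 − 25.983)x = -1.57822  ⇒  x = 0.78990, y = 0.11010
Mg-24: 78.990%, Mg-26: 11.010%.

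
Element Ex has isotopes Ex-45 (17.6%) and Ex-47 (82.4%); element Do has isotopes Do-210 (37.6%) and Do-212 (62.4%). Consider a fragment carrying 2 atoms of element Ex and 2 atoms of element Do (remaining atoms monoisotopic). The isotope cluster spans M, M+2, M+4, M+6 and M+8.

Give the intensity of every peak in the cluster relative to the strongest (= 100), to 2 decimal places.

1.01 : 12.87 : 56.58 : 100.00 : 61.26

Element Ex pattern (n=2): 0.030976 : 0.290048 : 0.678976
Element Do pattern (n=2): 0.141376 : 0.469248 : 0.389376
Convolve the two distributions (both contribute in 2-u steps):
  M: 0.030976×0.141376 = 0.004379
  M+2: 0.030976×0.469248 + 0.290048×0.141376 = 0.055541
  M+4: 0.030976×0.389376 + 0.290048×0.469248 + 0.678976×0.141376 = 0.244157
  M+6: 0.290048×0.389376 + 0.678976×0.469248 = 0.431546
  M+8: 0.678976×0.389376 = 0.264377
Scale to base peak (0.431546) = 100: 1.01 : 12.87 : 56.58 : 100.00 : 61.26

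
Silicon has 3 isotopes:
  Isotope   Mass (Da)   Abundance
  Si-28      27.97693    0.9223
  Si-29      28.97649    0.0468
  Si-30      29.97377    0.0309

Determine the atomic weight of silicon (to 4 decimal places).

28.0854 Da

Average mass = Σ (abundance × isotope mass) = 0.9223 × 27.97693 + 0.0468 × 28.97649 + 0.0309 × 29.97377
= 25.803123 + 1.356100 + 0.926189 = 28.085412 Da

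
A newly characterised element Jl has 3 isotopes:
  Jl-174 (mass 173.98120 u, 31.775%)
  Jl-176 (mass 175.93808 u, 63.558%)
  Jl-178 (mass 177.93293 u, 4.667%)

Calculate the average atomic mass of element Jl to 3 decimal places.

Ar = Σ fᵢ·mᵢ = 0.31775 × 173.98120 + 0.63558 × 175.93808 + 0.04667 × 177.93293
= 55.282526 + 111.822725 + 8.304130 = 175.409381 u

175.409 u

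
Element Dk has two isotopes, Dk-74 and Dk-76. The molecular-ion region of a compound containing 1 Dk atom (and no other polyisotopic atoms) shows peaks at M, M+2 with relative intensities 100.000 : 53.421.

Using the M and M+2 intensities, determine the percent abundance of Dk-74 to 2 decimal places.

65.18%

Write p for the Dk-74 fraction. I(M+2)/I(M) = [C(1,1)·p^0·(1−p)] / p^1 = 1·(1−p)/p = 53.421/100.000 = 0.5342
(1−p)/p = 0.5342/1 = 0.5342  ⇒  p = 1/(1 + 0.5342) = 0.6518
Dk-74: 65.18%, Dk-76: 34.82%.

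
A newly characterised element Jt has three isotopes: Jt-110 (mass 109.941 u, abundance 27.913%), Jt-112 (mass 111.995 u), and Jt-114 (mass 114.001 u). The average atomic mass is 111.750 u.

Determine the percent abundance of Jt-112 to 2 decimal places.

Let x and y be the fractions of Jt-112 and Jt-114. Then x + y = 1 − 0.27913 = 0.72087 and 111.995x + 114.001y = 111.750 − 0.27913×109.941 = 81.06216867.
Substituting: 111.995x + 114.001(0.72087 − x) = 81.06216867
(111.995 − 114.001)x = -1.1177322  ⇒  x = 0.55719, y = 0.16368
Jt-112: 55.72%, Jt-114: 16.37%.

55.72%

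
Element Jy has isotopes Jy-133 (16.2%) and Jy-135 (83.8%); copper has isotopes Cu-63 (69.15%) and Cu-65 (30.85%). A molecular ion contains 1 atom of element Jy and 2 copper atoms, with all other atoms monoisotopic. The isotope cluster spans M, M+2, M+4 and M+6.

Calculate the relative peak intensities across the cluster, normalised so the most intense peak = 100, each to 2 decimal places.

Element Jy pattern (n=1): 0.1620 : 0.8380
Copper pattern (n=2): 0.47817225 : 0.4266555 : 0.09517225
Convolve the two distributions (both contribute in 2-u steps):
  M: 0.1620×0.47817225 = 0.077464
  M+2: 0.1620×0.4266555 + 0.8380×0.47817225 = 0.469827
  M+4: 0.1620×0.09517225 + 0.8380×0.4266555 = 0.372955
  M+6: 0.8380×0.09517225 = 0.079754
Scale to base peak (0.469827) = 100: 16.49 : 100.00 : 79.38 : 16.98

16.49 : 100.00 : 79.38 : 16.98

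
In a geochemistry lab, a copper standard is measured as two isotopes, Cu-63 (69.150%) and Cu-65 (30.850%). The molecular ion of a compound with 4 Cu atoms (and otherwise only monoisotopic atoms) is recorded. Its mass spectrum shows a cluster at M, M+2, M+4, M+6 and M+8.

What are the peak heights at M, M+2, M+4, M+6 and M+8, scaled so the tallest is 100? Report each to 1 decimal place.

56.0 : 100.0 : 66.9 : 19.9 : 2.2

The 4 Cu atoms are independent, so intensities follow the terms of (0.69150 + 0.30850)^4.
P(M) = 0.69150^4 = 0.228649
P(M+2) = 4 × 0.69150^3 × 0.30850^1 = 0.408030
P(M+4) = 6 × 0.69150^2 × 0.30850^2 = 0.273052
P(M+6) = 4 × 0.69150^1 × 0.30850^3 = 0.081212
P(M+8) = 0.30850^4 = 0.009058
The M+2 peak is largest (0.408030); scaling to 100 gives 56.0 : 100.0 : 66.9 : 19.9 : 2.2.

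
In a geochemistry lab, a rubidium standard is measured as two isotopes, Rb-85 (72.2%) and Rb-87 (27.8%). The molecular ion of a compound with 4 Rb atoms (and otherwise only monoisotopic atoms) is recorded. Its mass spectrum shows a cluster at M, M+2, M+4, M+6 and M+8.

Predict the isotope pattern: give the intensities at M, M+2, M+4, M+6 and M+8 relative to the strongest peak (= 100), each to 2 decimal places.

64.93 : 100.00 : 57.76 : 14.83 : 1.43

The 4 Rb atoms are independent, so intensities follow the terms of (0.722 + 0.278)^4.
P(M) = 0.722^4 = 0.271737
P(M+2) = 4 × 0.722^3 × 0.278^1 = 0.418520
P(M+4) = 6 × 0.722^2 × 0.278^2 = 0.241721
P(M+6) = 4 × 0.722^1 × 0.278^3 = 0.062049
P(M+8) = 0.278^4 = 0.005973
The M+2 peak is largest (0.418520); scaling to 100 gives 64.93 : 100.00 : 57.76 : 14.83 : 1.43.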